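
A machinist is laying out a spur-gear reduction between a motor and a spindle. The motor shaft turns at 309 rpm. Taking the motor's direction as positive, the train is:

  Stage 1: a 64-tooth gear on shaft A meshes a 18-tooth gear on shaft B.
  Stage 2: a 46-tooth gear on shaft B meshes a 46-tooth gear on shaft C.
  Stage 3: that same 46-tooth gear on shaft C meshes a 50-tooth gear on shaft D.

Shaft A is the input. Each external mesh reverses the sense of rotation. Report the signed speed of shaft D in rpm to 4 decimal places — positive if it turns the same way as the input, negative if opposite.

-1010.7733 rpm (opposite to input, |ω| = 1010.7733 rpm)

Stage 1 [64T→18T]: ω = 309.0000×64/18 = 1098.6667 rpm, dir flips to −; running = −1098.6667
Stage 2 [46T→46T]: ω = 1098.6667×46/46 = 1098.6667 rpm, dir flips to +; running = +1098.6667
Stage 3 [46T→50T]: ω = 1098.6667×46/50 = 1010.7733 rpm, dir flips to −; running = −1010.7733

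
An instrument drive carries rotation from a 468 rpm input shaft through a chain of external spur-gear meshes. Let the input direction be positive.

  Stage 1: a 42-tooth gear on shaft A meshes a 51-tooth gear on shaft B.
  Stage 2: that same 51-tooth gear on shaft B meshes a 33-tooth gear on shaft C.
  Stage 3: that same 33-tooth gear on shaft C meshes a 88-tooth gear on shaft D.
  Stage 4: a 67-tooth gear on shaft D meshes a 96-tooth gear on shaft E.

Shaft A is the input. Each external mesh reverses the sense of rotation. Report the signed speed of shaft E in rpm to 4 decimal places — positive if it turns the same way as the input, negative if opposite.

Stage 1 [42T→51T]: ω = 468.0000×42/51 = 385.4118 rpm, dir flips to −; running = −385.4118
Stage 2 [51T→33T]: ω = 385.4118×51/33 = 595.6364 rpm, dir flips to +; running = +595.6364
Stage 3 [33T→88T]: ω = 595.6364×33/88 = 223.3636 rpm, dir flips to −; running = −223.3636
Stage 4 [67T→96T]: ω = 223.3636×67/96 = 155.8892 rpm, dir flips to +; running = +155.8892

+155.8892 rpm (same as input, |ω| = 155.8892 rpm)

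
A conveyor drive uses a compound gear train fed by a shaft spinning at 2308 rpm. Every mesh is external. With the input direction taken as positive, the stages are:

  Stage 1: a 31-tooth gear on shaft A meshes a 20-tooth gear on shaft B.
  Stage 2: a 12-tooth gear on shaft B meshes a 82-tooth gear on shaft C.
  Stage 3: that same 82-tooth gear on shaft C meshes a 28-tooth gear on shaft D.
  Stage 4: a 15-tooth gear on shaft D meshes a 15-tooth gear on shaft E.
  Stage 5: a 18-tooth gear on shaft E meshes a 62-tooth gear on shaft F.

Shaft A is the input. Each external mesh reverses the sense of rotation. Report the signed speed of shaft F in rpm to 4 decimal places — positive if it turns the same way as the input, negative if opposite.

-445.1143 rpm (opposite to input, |ω| = 445.1143 rpm)

Stage 1 [31T→20T]: ω = 2308.0000×31/20 = 3577.4000 rpm, dir flips to −; running = −3577.4000
Stage 2 [12T→82T]: ω = 3577.4000×12/82 = 523.5220 rpm, dir flips to +; running = +523.5220
Stage 3 [82T→28T]: ω = 523.5220×82/28 = 1533.1714 rpm, dir flips to −; running = −1533.1714
Stage 4 [15T→15T]: ω = 1533.1714×15/15 = 1533.1714 rpm, dir flips to +; running = +1533.1714
Stage 5 [18T→62T]: ω = 1533.1714×18/62 = 445.1143 rpm, dir flips to −; running = −445.1143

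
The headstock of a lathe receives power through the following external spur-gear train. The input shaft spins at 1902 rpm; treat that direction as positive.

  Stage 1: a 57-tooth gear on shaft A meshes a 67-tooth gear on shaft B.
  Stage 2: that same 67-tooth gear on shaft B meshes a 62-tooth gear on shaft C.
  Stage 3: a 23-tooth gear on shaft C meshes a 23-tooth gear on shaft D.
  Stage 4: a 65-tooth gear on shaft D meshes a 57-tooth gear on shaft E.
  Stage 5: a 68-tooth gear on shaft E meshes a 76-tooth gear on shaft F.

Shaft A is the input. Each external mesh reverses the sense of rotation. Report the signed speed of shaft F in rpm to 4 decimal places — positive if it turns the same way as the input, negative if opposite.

-1784.1341 rpm (opposite to input, |ω| = 1784.1341 rpm)

Stage 1 [57T→67T]: ω = 1902.0000×57/67 = 1618.1194 rpm, dir flips to −; running = −1618.1194
Stage 2 [67T→62T]: ω = 1618.1194×67/62 = 1748.6129 rpm, dir flips to +; running = +1748.6129
Stage 3 [23T→23T]: ω = 1748.6129×23/23 = 1748.6129 rpm, dir flips to −; running = −1748.6129
Stage 4 [65T→57T]: ω = 1748.6129×65/57 = 1994.0323 rpm, dir flips to +; running = +1994.0323
Stage 5 [68T→76T]: ω = 1994.0323×68/76 = 1784.1341 rpm, dir flips to −; running = −1784.1341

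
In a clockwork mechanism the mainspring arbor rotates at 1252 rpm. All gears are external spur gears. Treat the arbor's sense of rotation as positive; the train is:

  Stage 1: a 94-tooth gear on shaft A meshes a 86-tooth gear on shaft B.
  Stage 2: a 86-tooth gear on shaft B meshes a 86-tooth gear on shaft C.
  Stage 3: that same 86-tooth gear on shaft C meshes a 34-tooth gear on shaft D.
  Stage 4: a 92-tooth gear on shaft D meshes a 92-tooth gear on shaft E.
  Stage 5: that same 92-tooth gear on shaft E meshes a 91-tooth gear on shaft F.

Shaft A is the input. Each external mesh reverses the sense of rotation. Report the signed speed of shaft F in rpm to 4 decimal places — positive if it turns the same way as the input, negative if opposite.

-3499.4493 rpm (opposite to input, |ω| = 3499.4493 rpm)

Stage 1 [94T→86T]: ω = 1252.0000×94/86 = 1368.4651 rpm, dir flips to −; running = −1368.4651
Stage 2 [86T→86T]: ω = 1368.4651×86/86 = 1368.4651 rpm, dir flips to +; running = +1368.4651
Stage 3 [86T→34T]: ω = 1368.4651×86/34 = 3461.4118 rpm, dir flips to −; running = −3461.4118
Stage 4 [92T→92T]: ω = 3461.4118×92/92 = 3461.4118 rpm, dir flips to +; running = +3461.4118
Stage 5 [92T→91T]: ω = 3461.4118×92/91 = 3499.4493 rpm, dir flips to −; running = −3499.4493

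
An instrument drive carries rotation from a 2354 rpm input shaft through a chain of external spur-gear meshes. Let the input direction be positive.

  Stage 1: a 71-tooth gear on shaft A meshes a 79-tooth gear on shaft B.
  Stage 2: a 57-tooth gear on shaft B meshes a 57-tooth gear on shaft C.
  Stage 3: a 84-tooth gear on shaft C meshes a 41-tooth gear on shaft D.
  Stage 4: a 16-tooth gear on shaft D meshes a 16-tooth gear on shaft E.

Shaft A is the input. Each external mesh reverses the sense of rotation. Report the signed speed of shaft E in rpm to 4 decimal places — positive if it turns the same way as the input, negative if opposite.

+4334.4415 rpm (same as input, |ω| = 4334.4415 rpm)

Stage 1 [71T→79T]: ω = 2354.0000×71/79 = 2115.6203 rpm, dir flips to −; running = −2115.6203
Stage 2 [57T→57T]: ω = 2115.6203×57/57 = 2115.6203 rpm, dir flips to +; running = +2115.6203
Stage 3 [84T→41T]: ω = 2115.6203×84/41 = 4334.4415 rpm, dir flips to −; running = −4334.4415
Stage 4 [16T→16T]: ω = 4334.4415×16/16 = 4334.4415 rpm, dir flips to +; running = +4334.4415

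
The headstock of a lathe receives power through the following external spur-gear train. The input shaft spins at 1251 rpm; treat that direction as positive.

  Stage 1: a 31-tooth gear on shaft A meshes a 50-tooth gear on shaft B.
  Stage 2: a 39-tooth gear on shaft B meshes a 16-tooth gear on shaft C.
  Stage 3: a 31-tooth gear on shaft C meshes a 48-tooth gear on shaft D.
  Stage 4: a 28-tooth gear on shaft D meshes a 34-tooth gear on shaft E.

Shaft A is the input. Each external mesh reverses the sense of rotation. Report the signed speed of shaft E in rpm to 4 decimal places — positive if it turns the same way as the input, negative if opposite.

+1005.5257 rpm (same as input, |ω| = 1005.5257 rpm)

Stage 1 [31T→50T]: ω = 1251.0000×31/50 = 775.6200 rpm, dir flips to −; running = −775.6200
Stage 2 [39T→16T]: ω = 775.6200×39/16 = 1890.5738 rpm, dir flips to +; running = +1890.5738
Stage 3 [31T→48T]: ω = 1890.5738×31/48 = 1220.9955 rpm, dir flips to −; running = −1220.9955
Stage 4 [28T→34T]: ω = 1220.9955×28/34 = 1005.5257 rpm, dir flips to +; running = +1005.5257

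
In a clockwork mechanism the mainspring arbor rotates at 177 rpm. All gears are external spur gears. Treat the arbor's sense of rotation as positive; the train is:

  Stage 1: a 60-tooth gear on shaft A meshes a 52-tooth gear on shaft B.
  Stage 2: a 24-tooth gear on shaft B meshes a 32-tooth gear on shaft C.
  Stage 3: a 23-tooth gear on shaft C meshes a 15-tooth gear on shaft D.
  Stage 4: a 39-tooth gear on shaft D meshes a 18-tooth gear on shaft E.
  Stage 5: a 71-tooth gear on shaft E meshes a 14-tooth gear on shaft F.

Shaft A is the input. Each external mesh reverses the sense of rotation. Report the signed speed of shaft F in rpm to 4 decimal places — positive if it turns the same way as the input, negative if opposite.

Stage 1 [60T→52T]: ω = 177.0000×60/52 = 204.2308 rpm, dir flips to −; running = −204.2308
Stage 2 [24T→32T]: ω = 204.2308×24/32 = 153.1731 rpm, dir flips to +; running = +153.1731
Stage 3 [23T→15T]: ω = 153.1731×23/15 = 234.8654 rpm, dir flips to −; running = −234.8654
Stage 4 [39T→18T]: ω = 234.8654×39/18 = 508.8750 rpm, dir flips to +; running = +508.8750
Stage 5 [71T→14T]: ω = 508.8750×71/14 = 2580.7232 rpm, dir flips to −; running = −2580.7232

-2580.7232 rpm (opposite to input, |ω| = 2580.7232 rpm)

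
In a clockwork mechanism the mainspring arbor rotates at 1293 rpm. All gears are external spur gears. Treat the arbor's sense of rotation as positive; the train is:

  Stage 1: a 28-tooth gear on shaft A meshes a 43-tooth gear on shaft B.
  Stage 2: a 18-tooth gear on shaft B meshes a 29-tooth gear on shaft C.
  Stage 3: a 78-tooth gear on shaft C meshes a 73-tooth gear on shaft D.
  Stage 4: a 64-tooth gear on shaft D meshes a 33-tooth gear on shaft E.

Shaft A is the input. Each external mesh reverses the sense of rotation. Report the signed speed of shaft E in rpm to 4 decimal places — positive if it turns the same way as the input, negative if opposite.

Stage 1 [28T→43T]: ω = 1293.0000×28/43 = 841.9535 rpm, dir flips to −; running = −841.9535
Stage 2 [18T→29T]: ω = 841.9535×18/29 = 522.5918 rpm, dir flips to +; running = +522.5918
Stage 3 [78T→73T]: ω = 522.5918×78/73 = 558.3858 rpm, dir flips to −; running = −558.3858
Stage 4 [64T→33T]: ω = 558.3858×64/33 = 1082.9300 rpm, dir flips to +; running = +1082.9300

+1082.9300 rpm (same as input, |ω| = 1082.9300 rpm)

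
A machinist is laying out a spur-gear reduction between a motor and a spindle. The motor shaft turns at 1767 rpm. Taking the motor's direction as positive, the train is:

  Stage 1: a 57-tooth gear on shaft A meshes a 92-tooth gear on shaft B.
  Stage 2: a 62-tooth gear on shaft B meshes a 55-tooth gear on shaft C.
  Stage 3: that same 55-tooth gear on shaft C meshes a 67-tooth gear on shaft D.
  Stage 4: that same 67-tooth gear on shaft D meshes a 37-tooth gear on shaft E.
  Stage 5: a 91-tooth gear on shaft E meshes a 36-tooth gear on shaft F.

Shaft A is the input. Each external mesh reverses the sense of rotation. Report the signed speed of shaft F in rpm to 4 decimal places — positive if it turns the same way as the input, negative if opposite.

-4637.1638 rpm (opposite to input, |ω| = 4637.1638 rpm)

Stage 1 [57T→92T]: ω = 1767.0000×57/92 = 1094.7717 rpm, dir flips to −; running = −1094.7717
Stage 2 [62T→55T]: ω = 1094.7717×62/55 = 1234.1063 rpm, dir flips to +; running = +1234.1063
Stage 3 [55T→67T]: ω = 1234.1063×55/67 = 1013.0724 rpm, dir flips to −; running = −1013.0724
Stage 4 [67T→37T]: ω = 1013.0724×67/37 = 1834.4824 rpm, dir flips to +; running = +1834.4824
Stage 5 [91T→36T]: ω = 1834.4824×91/36 = 4637.1638 rpm, dir flips to −; running = −4637.1638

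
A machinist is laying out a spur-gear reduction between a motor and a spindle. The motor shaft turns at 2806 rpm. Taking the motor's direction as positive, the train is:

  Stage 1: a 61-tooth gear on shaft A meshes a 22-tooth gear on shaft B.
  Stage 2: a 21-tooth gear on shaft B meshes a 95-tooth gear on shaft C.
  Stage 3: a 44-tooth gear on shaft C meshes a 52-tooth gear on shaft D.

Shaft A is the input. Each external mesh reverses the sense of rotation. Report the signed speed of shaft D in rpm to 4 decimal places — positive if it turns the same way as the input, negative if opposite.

-1455.2575 rpm (opposite to input, |ω| = 1455.2575 rpm)

Stage 1 [61T→22T]: ω = 2806.0000×61/22 = 7780.2727 rpm, dir flips to −; running = −7780.2727
Stage 2 [21T→95T]: ω = 7780.2727×21/95 = 1719.8498 rpm, dir flips to +; running = +1719.8498
Stage 3 [44T→52T]: ω = 1719.8498×44/52 = 1455.2575 rpm, dir flips to −; running = −1455.2575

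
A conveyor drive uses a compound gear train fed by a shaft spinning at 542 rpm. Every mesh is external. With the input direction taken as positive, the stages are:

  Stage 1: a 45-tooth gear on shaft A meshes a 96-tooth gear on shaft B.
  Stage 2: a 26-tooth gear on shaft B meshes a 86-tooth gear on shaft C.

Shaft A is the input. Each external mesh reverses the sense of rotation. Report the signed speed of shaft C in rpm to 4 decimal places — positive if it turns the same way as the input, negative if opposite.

Stage 1 [45T→96T]: ω = 542.0000×45/96 = 254.0625 rpm, dir flips to −; running = −254.0625
Stage 2 [26T→86T]: ω = 254.0625×26/86 = 76.8096 rpm, dir flips to +; running = +76.8096

+76.8096 rpm (same as input, |ω| = 76.8096 rpm)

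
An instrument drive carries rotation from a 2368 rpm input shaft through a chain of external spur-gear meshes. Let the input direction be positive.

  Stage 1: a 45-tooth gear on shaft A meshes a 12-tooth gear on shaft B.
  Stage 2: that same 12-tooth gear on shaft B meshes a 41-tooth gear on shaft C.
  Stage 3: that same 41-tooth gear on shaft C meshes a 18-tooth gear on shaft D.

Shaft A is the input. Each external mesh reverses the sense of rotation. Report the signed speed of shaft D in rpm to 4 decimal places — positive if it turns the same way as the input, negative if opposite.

Stage 1 [45T→12T]: ω = 2368.0000×45/12 = 8880.0000 rpm, dir flips to −; running = −8880.0000
Stage 2 [12T→41T]: ω = 8880.0000×12/41 = 2599.0244 rpm, dir flips to +; running = +2599.0244
Stage 3 [41T→18T]: ω = 2599.0244×41/18 = 5920.0000 rpm, dir flips to −; running = −5920.0000

-5920.0000 rpm (opposite to input, |ω| = 5920.0000 rpm)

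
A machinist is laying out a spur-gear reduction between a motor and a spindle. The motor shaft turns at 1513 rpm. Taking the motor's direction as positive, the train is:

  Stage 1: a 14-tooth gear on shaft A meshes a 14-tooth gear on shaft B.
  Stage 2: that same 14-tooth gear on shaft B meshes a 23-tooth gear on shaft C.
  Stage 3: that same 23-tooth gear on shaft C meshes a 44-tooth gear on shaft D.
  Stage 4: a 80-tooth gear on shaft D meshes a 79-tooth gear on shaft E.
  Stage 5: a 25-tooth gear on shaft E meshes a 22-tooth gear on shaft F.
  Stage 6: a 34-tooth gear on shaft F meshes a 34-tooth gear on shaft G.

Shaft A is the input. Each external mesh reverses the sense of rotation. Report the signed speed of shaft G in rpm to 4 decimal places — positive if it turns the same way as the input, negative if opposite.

+553.9805 rpm (same as input, |ω| = 553.9805 rpm)

Stage 1 [14T→14T]: ω = 1513.0000×14/14 = 1513.0000 rpm, dir flips to −; running = −1513.0000
Stage 2 [14T→23T]: ω = 1513.0000×14/23 = 920.9565 rpm, dir flips to +; running = +920.9565
Stage 3 [23T→44T]: ω = 920.9565×23/44 = 481.4091 rpm, dir flips to −; running = −481.4091
Stage 4 [80T→79T]: ω = 481.4091×80/79 = 487.5029 rpm, dir flips to +; running = +487.5029
Stage 5 [25T→22T]: ω = 487.5029×25/22 = 553.9805 rpm, dir flips to −; running = −553.9805
Stage 6 [34T→34T]: ω = 553.9805×34/34 = 553.9805 rpm, dir flips to +; running = +553.9805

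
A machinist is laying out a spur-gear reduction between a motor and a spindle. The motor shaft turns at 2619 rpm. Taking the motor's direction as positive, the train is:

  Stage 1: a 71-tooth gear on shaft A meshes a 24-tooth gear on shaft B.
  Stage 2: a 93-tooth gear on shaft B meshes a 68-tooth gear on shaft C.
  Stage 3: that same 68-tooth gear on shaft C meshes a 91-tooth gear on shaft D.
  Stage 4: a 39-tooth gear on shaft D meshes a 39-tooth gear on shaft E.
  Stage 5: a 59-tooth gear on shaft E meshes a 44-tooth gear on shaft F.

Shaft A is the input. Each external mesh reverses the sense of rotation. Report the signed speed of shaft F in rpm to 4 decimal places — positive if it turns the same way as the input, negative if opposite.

Stage 1 [71T→24T]: ω = 2619.0000×71/24 = 7747.8750 rpm, dir flips to −; running = −7747.8750
Stage 2 [93T→68T]: ω = 7747.8750×93/68 = 10596.3585 rpm, dir flips to +; running = +10596.3585
Stage 3 [68T→91T]: ω = 10596.3585×68/91 = 7918.1580 rpm, dir flips to −; running = −7918.1580
Stage 4 [39T→39T]: ω = 7918.1580×39/39 = 7918.1580 rpm, dir flips to +; running = +7918.1580
Stage 5 [59T→44T]: ω = 7918.1580×59/44 = 10617.5300 rpm, dir flips to −; running = −10617.5300

-10617.5300 rpm (opposite to input, |ω| = 10617.5300 rpm)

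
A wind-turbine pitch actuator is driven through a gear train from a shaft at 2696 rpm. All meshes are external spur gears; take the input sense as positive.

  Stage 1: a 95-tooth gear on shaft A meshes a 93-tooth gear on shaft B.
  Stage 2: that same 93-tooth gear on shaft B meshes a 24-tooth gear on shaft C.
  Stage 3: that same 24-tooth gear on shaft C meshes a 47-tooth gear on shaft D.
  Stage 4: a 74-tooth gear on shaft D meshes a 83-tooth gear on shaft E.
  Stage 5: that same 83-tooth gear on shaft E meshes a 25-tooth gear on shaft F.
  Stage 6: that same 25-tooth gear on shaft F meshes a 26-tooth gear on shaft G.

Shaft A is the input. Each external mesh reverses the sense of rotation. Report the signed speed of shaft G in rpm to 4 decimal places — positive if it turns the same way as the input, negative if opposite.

+15509.7218 rpm (same as input, |ω| = 15509.7218 rpm)

Stage 1 [95T→93T]: ω = 2696.0000×95/93 = 2753.9785 rpm, dir flips to −; running = −2753.9785
Stage 2 [93T→24T]: ω = 2753.9785×93/24 = 10671.6667 rpm, dir flips to +; running = +10671.6667
Stage 3 [24T→47T]: ω = 10671.6667×24/47 = 5449.3617 rpm, dir flips to −; running = −5449.3617
Stage 4 [74T→83T]: ω = 5449.3617×74/83 = 4858.4671 rpm, dir flips to +; running = +4858.4671
Stage 5 [83T→25T]: ω = 4858.4671×83/25 = 16130.1106 rpm, dir flips to −; running = −16130.1106
Stage 6 [25T→26T]: ω = 16130.1106×25/26 = 15509.7218 rpm, dir flips to +; running = +15509.7218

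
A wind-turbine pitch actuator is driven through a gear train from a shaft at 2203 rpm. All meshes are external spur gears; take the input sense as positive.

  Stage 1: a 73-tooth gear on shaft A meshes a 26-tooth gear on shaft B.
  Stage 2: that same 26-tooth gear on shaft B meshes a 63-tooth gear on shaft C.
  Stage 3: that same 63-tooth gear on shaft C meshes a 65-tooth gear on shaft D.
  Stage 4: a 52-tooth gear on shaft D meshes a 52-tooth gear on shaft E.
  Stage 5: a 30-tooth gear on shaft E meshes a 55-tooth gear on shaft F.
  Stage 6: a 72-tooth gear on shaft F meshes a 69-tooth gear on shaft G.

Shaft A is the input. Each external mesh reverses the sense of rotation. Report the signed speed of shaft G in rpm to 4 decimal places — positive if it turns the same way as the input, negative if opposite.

+1408.2053 rpm (same as input, |ω| = 1408.2053 rpm)

Stage 1 [73T→26T]: ω = 2203.0000×73/26 = 6185.3462 rpm, dir flips to −; running = −6185.3462
Stage 2 [26T→63T]: ω = 6185.3462×26/63 = 2552.6825 rpm, dir flips to +; running = +2552.6825
Stage 3 [63T→65T]: ω = 2552.6825×63/65 = 2474.1385 rpm, dir flips to −; running = −2474.1385
Stage 4 [52T→52T]: ω = 2474.1385×52/52 = 2474.1385 rpm, dir flips to +; running = +2474.1385
Stage 5 [30T→55T]: ω = 2474.1385×30/55 = 1349.5301 rpm, dir flips to −; running = −1349.5301
Stage 6 [72T→69T]: ω = 1349.5301×72/69 = 1408.2053 rpm, dir flips to +; running = +1408.2053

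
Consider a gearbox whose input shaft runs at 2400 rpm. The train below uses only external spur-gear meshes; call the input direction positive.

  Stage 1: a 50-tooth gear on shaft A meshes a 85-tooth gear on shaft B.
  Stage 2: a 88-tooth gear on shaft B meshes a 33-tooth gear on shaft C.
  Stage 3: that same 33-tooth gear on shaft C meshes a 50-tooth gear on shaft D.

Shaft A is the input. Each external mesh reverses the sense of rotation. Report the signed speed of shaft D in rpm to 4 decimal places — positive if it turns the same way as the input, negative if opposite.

-2484.7059 rpm (opposite to input, |ω| = 2484.7059 rpm)

Stage 1 [50T→85T]: ω = 2400.0000×50/85 = 1411.7647 rpm, dir flips to −; running = −1411.7647
Stage 2 [88T→33T]: ω = 1411.7647×88/33 = 3764.7059 rpm, dir flips to +; running = +3764.7059
Stage 3 [33T→50T]: ω = 3764.7059×33/50 = 2484.7059 rpm, dir flips to −; running = −2484.7059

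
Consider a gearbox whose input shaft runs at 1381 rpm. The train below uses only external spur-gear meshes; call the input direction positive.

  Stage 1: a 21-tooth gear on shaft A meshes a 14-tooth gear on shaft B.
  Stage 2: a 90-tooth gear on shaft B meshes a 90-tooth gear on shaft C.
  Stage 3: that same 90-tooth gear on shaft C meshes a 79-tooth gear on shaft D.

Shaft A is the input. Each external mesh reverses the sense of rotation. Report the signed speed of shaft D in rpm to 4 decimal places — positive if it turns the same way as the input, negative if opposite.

-2359.9367 rpm (opposite to input, |ω| = 2359.9367 rpm)

Stage 1 [21T→14T]: ω = 1381.0000×21/14 = 2071.5000 rpm, dir flips to −; running = −2071.5000
Stage 2 [90T→90T]: ω = 2071.5000×90/90 = 2071.5000 rpm, dir flips to +; running = +2071.5000
Stage 3 [90T→79T]: ω = 2071.5000×90/79 = 2359.9367 rpm, dir flips to −; running = −2359.9367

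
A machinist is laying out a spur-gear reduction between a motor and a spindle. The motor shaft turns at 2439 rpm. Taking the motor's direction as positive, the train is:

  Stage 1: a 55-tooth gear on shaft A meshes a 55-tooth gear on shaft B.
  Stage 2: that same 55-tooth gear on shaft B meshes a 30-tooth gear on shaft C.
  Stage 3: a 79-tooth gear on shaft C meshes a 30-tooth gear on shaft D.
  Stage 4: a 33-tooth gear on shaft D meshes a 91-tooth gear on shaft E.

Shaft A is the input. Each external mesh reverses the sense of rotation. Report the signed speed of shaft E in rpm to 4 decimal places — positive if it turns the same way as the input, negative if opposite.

+4270.0368 rpm (same as input, |ω| = 4270.0368 rpm)

Stage 1 [55T→55T]: ω = 2439.0000×55/55 = 2439.0000 rpm, dir flips to −; running = −2439.0000
Stage 2 [55T→30T]: ω = 2439.0000×55/30 = 4471.5000 rpm, dir flips to +; running = +4471.5000
Stage 3 [79T→30T]: ω = 4471.5000×79/30 = 11774.9500 rpm, dir flips to −; running = −11774.9500
Stage 4 [33T→91T]: ω = 11774.9500×33/91 = 4270.0368 rpm, dir flips to +; running = +4270.0368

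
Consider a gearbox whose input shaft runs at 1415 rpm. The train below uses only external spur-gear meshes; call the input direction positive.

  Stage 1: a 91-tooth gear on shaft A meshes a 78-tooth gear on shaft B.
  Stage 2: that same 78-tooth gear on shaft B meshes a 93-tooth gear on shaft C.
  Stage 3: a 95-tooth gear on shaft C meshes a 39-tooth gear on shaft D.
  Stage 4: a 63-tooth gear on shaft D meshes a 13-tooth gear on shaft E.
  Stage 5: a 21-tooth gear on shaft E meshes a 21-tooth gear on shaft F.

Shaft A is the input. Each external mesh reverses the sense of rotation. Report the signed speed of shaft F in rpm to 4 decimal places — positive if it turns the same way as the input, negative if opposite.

-16344.4789 rpm (opposite to input, |ω| = 16344.4789 rpm)

Stage 1 [91T→78T]: ω = 1415.0000×91/78 = 1650.8333 rpm, dir flips to −; running = −1650.8333
Stage 2 [78T→93T]: ω = 1650.8333×78/93 = 1384.5699 rpm, dir flips to +; running = +1384.5699
Stage 3 [95T→39T]: ω = 1384.5699×95/39 = 3372.6703 rpm, dir flips to −; running = −3372.6703
Stage 4 [63T→13T]: ω = 3372.6703×63/13 = 16344.4789 rpm, dir flips to +; running = +16344.4789
Stage 5 [21T→21T]: ω = 16344.4789×21/21 = 16344.4789 rpm, dir flips to −; running = −16344.4789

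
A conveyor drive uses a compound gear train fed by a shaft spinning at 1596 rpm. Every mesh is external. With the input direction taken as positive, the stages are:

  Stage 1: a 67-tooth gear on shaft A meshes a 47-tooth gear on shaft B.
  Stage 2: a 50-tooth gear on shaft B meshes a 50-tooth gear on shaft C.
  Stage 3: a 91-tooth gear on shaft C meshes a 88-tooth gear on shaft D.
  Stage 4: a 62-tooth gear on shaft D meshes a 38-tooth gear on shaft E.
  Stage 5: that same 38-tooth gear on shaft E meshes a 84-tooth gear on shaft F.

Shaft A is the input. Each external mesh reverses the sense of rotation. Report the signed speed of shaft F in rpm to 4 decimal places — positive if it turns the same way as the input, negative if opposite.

-1736.5247 rpm (opposite to input, |ω| = 1736.5247 rpm)

Stage 1 [67T→47T]: ω = 1596.0000×67/47 = 2275.1489 rpm, dir flips to −; running = −2275.1489
Stage 2 [50T→50T]: ω = 2275.1489×50/50 = 2275.1489 rpm, dir flips to +; running = +2275.1489
Stage 3 [91T→88T]: ω = 2275.1489×91/88 = 2352.7108 rpm, dir flips to −; running = −2352.7108
Stage 4 [62T→38T]: ω = 2352.7108×62/38 = 3838.6335 rpm, dir flips to +; running = +3838.6335
Stage 5 [38T→84T]: ω = 3838.6335×38/84 = 1736.5247 rpm, dir flips to −; running = −1736.5247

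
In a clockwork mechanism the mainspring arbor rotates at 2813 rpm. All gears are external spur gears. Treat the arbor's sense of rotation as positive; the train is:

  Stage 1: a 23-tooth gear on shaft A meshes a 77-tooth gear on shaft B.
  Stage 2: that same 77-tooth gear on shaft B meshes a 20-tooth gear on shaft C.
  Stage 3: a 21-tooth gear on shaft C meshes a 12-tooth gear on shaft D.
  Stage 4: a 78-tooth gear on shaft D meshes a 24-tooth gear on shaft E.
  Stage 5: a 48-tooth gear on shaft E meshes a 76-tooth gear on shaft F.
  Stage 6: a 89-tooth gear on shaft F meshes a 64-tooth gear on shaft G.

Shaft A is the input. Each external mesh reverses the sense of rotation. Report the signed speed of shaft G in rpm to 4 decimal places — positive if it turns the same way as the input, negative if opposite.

Stage 1 [23T→77T]: ω = 2813.0000×23/77 = 840.2468 rpm, dir flips to −; running = −840.2468
Stage 2 [77T→20T]: ω = 840.2468×77/20 = 3234.9500 rpm, dir flips to +; running = +3234.9500
Stage 3 [21T→12T]: ω = 3234.9500×21/12 = 5661.1625 rpm, dir flips to −; running = −5661.1625
Stage 4 [78T→24T]: ω = 5661.1625×78/24 = 18398.7781 rpm, dir flips to +; running = +18398.7781
Stage 5 [48T→76T]: ω = 18398.7781×48/76 = 11620.2809 rpm, dir flips to −; running = −11620.2809
Stage 6 [89T→64T]: ω = 11620.2809×89/64 = 16159.4532 rpm, dir flips to +; running = +16159.4532

+16159.4532 rpm (same as input, |ω| = 16159.4532 rpm)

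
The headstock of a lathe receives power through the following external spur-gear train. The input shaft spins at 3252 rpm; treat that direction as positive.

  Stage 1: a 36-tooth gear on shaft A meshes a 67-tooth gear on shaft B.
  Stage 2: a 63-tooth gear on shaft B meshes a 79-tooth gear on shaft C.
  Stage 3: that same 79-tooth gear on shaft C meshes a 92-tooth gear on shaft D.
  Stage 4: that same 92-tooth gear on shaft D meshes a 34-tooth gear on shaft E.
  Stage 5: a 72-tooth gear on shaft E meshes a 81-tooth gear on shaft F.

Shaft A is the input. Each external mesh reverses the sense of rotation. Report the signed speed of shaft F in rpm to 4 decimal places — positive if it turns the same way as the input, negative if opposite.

Stage 1 [36T→67T]: ω = 3252.0000×36/67 = 1747.3433 rpm, dir flips to −; running = −1747.3433
Stage 2 [63T→79T]: ω = 1747.3433×63/79 = 1393.4510 rpm, dir flips to +; running = +1393.4510
Stage 3 [79T→92T]: ω = 1393.4510×79/92 = 1196.5503 rpm, dir flips to −; running = −1196.5503
Stage 4 [92T→34T]: ω = 1196.5503×92/34 = 3237.7243 rpm, dir flips to +; running = +3237.7243
Stage 5 [72T→81T]: ω = 3237.7243×72/81 = 2877.9772 rpm, dir flips to −; running = −2877.9772

-2877.9772 rpm (opposite to input, |ω| = 2877.9772 rpm)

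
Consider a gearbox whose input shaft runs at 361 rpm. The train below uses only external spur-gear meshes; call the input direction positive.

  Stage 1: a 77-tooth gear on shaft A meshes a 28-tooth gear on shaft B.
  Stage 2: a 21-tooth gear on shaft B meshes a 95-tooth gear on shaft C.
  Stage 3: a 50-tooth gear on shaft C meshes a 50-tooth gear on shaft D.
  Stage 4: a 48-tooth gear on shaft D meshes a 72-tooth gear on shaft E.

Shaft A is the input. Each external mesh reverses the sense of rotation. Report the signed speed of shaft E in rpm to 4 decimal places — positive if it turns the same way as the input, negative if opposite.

+146.3000 rpm (same as input, |ω| = 146.3000 rpm)

Stage 1 [77T→28T]: ω = 361.0000×77/28 = 992.7500 rpm, dir flips to −; running = −992.7500
Stage 2 [21T→95T]: ω = 992.7500×21/95 = 219.4500 rpm, dir flips to +; running = +219.4500
Stage 3 [50T→50T]: ω = 219.4500×50/50 = 219.4500 rpm, dir flips to −; running = −219.4500
Stage 4 [48T→72T]: ω = 219.4500×48/72 = 146.3000 rpm, dir flips to +; running = +146.3000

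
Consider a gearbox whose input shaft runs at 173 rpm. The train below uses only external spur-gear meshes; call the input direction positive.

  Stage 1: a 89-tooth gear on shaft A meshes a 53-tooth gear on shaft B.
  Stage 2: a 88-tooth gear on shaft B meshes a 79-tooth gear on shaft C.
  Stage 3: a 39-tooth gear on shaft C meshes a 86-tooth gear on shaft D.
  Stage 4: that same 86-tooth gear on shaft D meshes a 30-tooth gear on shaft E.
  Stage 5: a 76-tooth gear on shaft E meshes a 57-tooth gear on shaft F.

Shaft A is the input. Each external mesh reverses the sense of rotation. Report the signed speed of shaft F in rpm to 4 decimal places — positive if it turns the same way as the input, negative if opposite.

-560.9161 rpm (opposite to input, |ω| = 560.9161 rpm)

Stage 1 [89T→53T]: ω = 173.0000×89/53 = 290.5094 rpm, dir flips to −; running = −290.5094
Stage 2 [88T→79T]: ω = 290.5094×88/79 = 323.6054 rpm, dir flips to +; running = +323.6054
Stage 3 [39T→86T]: ω = 323.6054×39/86 = 146.7513 rpm, dir flips to −; running = −146.7513
Stage 4 [86T→30T]: ω = 146.7513×86/30 = 420.6871 rpm, dir flips to +; running = +420.6871
Stage 5 [76T→57T]: ω = 420.6871×76/57 = 560.9161 rpm, dir flips to −; running = −560.9161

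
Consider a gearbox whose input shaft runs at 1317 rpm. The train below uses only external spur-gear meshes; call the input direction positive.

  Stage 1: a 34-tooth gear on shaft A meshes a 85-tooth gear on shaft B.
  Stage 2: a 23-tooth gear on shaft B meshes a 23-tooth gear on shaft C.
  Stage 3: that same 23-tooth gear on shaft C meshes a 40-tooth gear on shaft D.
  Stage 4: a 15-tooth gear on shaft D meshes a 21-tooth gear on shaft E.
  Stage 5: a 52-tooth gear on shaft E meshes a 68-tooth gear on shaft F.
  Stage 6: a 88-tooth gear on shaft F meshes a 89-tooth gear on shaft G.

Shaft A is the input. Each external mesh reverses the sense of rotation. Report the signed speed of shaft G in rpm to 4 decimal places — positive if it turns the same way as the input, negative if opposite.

+163.5960 rpm (same as input, |ω| = 163.5960 rpm)

Stage 1 [34T→85T]: ω = 1317.0000×34/85 = 526.8000 rpm, dir flips to −; running = −526.8000
Stage 2 [23T→23T]: ω = 526.8000×23/23 = 526.8000 rpm, dir flips to +; running = +526.8000
Stage 3 [23T→40T]: ω = 526.8000×23/40 = 302.9100 rpm, dir flips to −; running = −302.9100
Stage 4 [15T→21T]: ω = 302.9100×15/21 = 216.3643 rpm, dir flips to +; running = +216.3643
Stage 5 [52T→68T]: ω = 216.3643×52/68 = 165.4550 rpm, dir flips to −; running = −165.4550
Stage 6 [88T→89T]: ω = 165.4550×88/89 = 163.5960 rpm, dir flips to +; running = +163.5960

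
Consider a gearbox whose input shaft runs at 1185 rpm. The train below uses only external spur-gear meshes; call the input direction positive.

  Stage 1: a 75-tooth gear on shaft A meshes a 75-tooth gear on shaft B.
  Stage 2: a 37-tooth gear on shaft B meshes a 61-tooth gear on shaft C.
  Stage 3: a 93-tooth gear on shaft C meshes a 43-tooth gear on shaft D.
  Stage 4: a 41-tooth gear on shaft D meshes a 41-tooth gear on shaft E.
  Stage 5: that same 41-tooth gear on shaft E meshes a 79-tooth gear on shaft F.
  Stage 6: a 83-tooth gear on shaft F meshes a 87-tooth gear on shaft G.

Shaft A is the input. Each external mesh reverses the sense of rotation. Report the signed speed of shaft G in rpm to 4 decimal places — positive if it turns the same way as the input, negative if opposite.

Stage 1 [75T→75T]: ω = 1185.0000×75/75 = 1185.0000 rpm, dir flips to −; running = −1185.0000
Stage 2 [37T→61T]: ω = 1185.0000×37/61 = 718.7705 rpm, dir flips to +; running = +718.7705
Stage 3 [93T→43T]: ω = 718.7705×93/43 = 1554.5501 rpm, dir flips to −; running = −1554.5501
Stage 4 [41T→41T]: ω = 1554.5501×41/41 = 1554.5501 rpm, dir flips to +; running = +1554.5501
Stage 5 [41T→79T]: ω = 1554.5501×41/79 = 806.7918 rpm, dir flips to −; running = −806.7918
Stage 6 [83T→87T]: ω = 806.7918×83/87 = 769.6980 rpm, dir flips to +; running = +769.6980

+769.6980 rpm (same as input, |ω| = 769.6980 rpm)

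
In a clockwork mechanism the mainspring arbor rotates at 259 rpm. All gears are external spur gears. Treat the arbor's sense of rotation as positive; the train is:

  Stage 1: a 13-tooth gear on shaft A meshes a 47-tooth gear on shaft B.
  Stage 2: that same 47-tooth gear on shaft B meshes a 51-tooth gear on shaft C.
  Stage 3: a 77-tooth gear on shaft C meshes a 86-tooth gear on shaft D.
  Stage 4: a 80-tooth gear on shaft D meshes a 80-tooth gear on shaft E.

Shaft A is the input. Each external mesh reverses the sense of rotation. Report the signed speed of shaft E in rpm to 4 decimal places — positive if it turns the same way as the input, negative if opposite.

+59.1106 rpm (same as input, |ω| = 59.1106 rpm)

Stage 1 [13T→47T]: ω = 259.0000×13/47 = 71.6383 rpm, dir flips to −; running = −71.6383
Stage 2 [47T→51T]: ω = 71.6383×47/51 = 66.0196 rpm, dir flips to +; running = +66.0196
Stage 3 [77T→86T]: ω = 66.0196×77/86 = 59.1106 rpm, dir flips to −; running = −59.1106
Stage 4 [80T→80T]: ω = 59.1106×80/80 = 59.1106 rpm, dir flips to +; running = +59.1106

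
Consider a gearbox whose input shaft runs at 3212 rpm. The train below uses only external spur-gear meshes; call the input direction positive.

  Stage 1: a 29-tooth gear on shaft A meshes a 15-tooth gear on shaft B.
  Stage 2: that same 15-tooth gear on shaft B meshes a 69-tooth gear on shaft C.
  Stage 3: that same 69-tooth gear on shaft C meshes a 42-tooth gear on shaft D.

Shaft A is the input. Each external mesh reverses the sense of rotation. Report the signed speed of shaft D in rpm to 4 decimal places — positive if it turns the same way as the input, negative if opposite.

Stage 1 [29T→15T]: ω = 3212.0000×29/15 = 6209.8667 rpm, dir flips to −; running = −6209.8667
Stage 2 [15T→69T]: ω = 6209.8667×15/69 = 1349.9710 rpm, dir flips to +; running = +1349.9710
Stage 3 [69T→42T]: ω = 1349.9710×69/42 = 2217.8095 rpm, dir flips to −; running = −2217.8095

-2217.8095 rpm (opposite to input, |ω| = 2217.8095 rpm)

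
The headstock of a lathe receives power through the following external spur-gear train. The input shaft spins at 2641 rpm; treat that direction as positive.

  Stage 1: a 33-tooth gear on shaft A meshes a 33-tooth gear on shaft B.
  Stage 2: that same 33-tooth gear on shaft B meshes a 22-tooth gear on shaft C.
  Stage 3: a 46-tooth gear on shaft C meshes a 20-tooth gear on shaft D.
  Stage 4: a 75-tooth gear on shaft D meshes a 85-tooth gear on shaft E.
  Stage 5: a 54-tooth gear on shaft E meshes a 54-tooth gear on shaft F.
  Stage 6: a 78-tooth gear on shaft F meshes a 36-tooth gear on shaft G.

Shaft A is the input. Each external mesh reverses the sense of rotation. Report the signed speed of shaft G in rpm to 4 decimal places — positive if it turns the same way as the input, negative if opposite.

Stage 1 [33T→33T]: ω = 2641.0000×33/33 = 2641.0000 rpm, dir flips to −; running = −2641.0000
Stage 2 [33T→22T]: ω = 2641.0000×33/22 = 3961.5000 rpm, dir flips to +; running = +3961.5000
Stage 3 [46T→20T]: ω = 3961.5000×46/20 = 9111.4500 rpm, dir flips to −; running = −9111.4500
Stage 4 [75T→85T]: ω = 9111.4500×75/85 = 8039.5147 rpm, dir flips to +; running = +8039.5147
Stage 5 [54T→54T]: ω = 8039.5147×54/54 = 8039.5147 rpm, dir flips to −; running = −8039.5147
Stage 6 [78T→36T]: ω = 8039.5147×78/36 = 17418.9485 rpm, dir flips to +; running = +17418.9485

+17418.9485 rpm (same as input, |ω| = 17418.9485 rpm)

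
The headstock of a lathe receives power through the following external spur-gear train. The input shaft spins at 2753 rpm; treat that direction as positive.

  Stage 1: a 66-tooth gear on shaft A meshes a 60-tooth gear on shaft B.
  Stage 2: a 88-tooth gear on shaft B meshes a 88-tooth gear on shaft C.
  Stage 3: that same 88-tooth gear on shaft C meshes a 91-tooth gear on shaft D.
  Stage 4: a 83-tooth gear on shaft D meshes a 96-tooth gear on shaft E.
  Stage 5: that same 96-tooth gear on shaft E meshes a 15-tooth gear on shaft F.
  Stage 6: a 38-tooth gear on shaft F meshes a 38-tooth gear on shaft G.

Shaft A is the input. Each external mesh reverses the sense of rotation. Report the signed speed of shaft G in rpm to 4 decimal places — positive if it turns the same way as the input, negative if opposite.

Stage 1 [66T→60T]: ω = 2753.0000×66/60 = 3028.3000 rpm, dir flips to −; running = −3028.3000
Stage 2 [88T→88T]: ω = 3028.3000×88/88 = 3028.3000 rpm, dir flips to +; running = +3028.3000
Stage 3 [88T→91T]: ω = 3028.3000×88/91 = 2928.4659 rpm, dir flips to −; running = −2928.4659
Stage 4 [83T→96T]: ω = 2928.4659×83/96 = 2531.9028 rpm, dir flips to +; running = +2531.9028
Stage 5 [96T→15T]: ω = 2531.9028×96/15 = 16204.1782 rpm, dir flips to −; running = −16204.1782
Stage 6 [38T→38T]: ω = 16204.1782×38/38 = 16204.1782 rpm, dir flips to +; running = +16204.1782

+16204.1782 rpm (same as input, |ω| = 16204.1782 rpm)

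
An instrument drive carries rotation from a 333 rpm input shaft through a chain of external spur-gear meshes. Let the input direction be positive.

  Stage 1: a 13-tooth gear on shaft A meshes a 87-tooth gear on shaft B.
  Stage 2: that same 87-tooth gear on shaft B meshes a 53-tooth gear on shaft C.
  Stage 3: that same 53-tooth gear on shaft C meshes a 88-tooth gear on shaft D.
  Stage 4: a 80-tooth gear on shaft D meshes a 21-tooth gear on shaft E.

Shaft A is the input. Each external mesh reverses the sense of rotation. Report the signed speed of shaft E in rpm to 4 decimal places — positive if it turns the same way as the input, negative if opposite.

+187.4026 rpm (same as input, |ω| = 187.4026 rpm)

Stage 1 [13T→87T]: ω = 333.0000×13/87 = 49.7586 rpm, dir flips to −; running = −49.7586
Stage 2 [87T→53T]: ω = 49.7586×87/53 = 81.6792 rpm, dir flips to +; running = +81.6792
Stage 3 [53T→88T]: ω = 81.6792×53/88 = 49.1932 rpm, dir flips to −; running = −49.1932
Stage 4 [80T→21T]: ω = 49.1932×80/21 = 187.4026 rpm, dir flips to +; running = +187.4026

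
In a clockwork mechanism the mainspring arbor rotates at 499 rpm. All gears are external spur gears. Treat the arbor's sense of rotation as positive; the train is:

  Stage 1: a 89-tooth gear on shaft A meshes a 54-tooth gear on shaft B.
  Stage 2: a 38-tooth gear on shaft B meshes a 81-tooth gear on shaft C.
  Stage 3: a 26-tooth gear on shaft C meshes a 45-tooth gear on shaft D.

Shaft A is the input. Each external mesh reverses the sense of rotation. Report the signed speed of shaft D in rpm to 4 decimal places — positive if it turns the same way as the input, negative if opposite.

Stage 1 [89T→54T]: ω = 499.0000×89/54 = 822.4259 rpm, dir flips to −; running = −822.4259
Stage 2 [38T→81T]: ω = 822.4259×38/81 = 385.8294 rpm, dir flips to +; running = +385.8294
Stage 3 [26T→45T]: ω = 385.8294×26/45 = 222.9237 rpm, dir flips to −; running = −222.9237

-222.9237 rpm (opposite to input, |ω| = 222.9237 rpm)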